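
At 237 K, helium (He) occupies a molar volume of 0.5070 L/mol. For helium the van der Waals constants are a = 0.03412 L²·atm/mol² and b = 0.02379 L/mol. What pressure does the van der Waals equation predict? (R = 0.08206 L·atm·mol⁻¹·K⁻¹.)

P ≈ 40.12 atm

P = RT/(V_m − b) − a/V_m²
RT/(V_m − b) = (0.08206)(237)/(0.5070 − 0.02379) = 19.448/0.48321 = 40.248 atm
a/V_m² = 0.03412/(0.5070)² = 0.13274 atm
P = 40.248 − 0.13274 = 40.12 atm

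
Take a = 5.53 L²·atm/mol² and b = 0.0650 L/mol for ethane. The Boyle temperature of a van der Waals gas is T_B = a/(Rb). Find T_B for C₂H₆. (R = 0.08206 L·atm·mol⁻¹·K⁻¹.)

For a van der Waals gas the second virial coefficient B₂ = b − a/(RT) vanishes at T_B = a/(Rb).
T_B = 5.53/(0.08206×0.0650) = 5.53/0.0053339 = 1037 K

T_B ≈ 1037 K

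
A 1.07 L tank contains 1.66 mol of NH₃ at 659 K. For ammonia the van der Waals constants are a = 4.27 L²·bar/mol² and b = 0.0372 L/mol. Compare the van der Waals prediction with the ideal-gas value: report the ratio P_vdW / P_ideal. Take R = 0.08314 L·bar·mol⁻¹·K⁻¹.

Ideal: P_ideal = nRT/V = (1.66)(0.08314)(659)/1.07 = 85.0002 bar
vdW: P = nRT/(V − nb) − a n²/V² = 90.9502/1.00825 − 11.7664/1.14490 = 90.2060 − 10.2772 = 79.9288 bar
Ratio = 79.9288/85.0002 = 0.9403

P_vdW / P_ideal ≈ 0.9403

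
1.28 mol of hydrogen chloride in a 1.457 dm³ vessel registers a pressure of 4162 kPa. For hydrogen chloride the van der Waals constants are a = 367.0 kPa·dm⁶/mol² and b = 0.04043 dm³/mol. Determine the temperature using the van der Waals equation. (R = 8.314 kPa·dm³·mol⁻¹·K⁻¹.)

T = (P + a n²/V²)(V − nb)/(nR)
P + a n²/V² = 4162 + (367.0)(1.28)²/(1.457)² = 4445.2 kPa
V − nb = 1.457 − (1.28)(0.04043) = 1.4052 dm³
T = (4445.2)(1.4052)/((1.28)(8.314)) = 587.0 K

T ≈ 587.0 K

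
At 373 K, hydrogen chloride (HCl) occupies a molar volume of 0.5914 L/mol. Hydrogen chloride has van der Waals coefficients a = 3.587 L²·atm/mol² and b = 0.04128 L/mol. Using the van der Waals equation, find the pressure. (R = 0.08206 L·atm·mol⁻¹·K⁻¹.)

P ≈ 45.38 atm

P = RT/(V_m − b) − a/V_m²
RT/(V_m − b) = (0.08206)(373)/(0.5914 − 0.04128) = 30.608/0.55012 = 55.639 atm
a/V_m² = 3.587/(0.5914)² = 10.256 atm
P = 55.639 − 10.256 = 45.38 atm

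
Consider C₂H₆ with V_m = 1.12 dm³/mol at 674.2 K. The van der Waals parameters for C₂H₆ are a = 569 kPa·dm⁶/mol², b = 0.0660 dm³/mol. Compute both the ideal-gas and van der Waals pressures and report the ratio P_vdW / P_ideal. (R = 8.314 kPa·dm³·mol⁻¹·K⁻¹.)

P_vdW / P_ideal ≈ 0.9720

Ideal: P_ideal = RT/V_m = (8.314)(674.2)/1.12 = 5004.73 kPa
vdW: P = RT/(V_m − b) − a/V_m² = 5605.30/1.05400 − 569/1.25440 = 5318.12 − 453.603 = 4864.52 kPa
Ratio = 4864.52/5004.73 = 0.9720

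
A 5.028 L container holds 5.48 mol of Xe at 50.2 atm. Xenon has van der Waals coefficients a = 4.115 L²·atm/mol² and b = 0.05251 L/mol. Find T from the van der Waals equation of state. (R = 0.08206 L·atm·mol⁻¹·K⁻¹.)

T ≈ 580.7 K

T = (P + a n²/V²)(V − nb)/(nR)
P + a n²/V² = 50.2 + (4.115)(5.48)²/(5.028)² = 55.088 atm
V − nb = 5.028 − (5.48)(0.05251) = 4.7402 L
T = (55.088)(4.7402)/((5.48)(0.08206)) = 580.7 K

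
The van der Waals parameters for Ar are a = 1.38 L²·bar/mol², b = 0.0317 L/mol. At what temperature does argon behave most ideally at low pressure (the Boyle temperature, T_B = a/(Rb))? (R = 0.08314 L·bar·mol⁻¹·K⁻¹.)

T_B ≈ 523.6 K

For a van der Waals gas the second virial coefficient B₂ = b − a/(RT) vanishes at T_B = a/(Rb).
T_B = 1.38/(0.08314×0.0317) = 1.38/0.0026355 = 523.6 K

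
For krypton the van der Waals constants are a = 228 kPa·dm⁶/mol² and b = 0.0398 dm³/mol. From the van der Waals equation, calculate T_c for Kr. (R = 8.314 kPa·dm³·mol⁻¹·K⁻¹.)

T_c ≈ 204.2 K

For a van der Waals gas, T_c = 8a/(27Rb).
T_c = 8×228/(27×8.314×0.0398) = 1824.0/8.9342 = 204.2 K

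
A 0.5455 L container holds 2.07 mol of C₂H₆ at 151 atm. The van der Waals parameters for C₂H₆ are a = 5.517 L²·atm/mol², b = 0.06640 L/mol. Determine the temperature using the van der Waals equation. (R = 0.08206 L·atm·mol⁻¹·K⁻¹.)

T ≈ 553.6 K

T = (P + a n²/V²)(V − nb)/(nR)
P + a n²/V² = 151 + (5.517)(2.07)²/(0.5455)² = 230.44 atm
V − nb = 0.5455 − (2.07)(0.06640) = 0.40805 L
T = (230.44)(0.40805)/((2.07)(0.08206)) = 553.6 K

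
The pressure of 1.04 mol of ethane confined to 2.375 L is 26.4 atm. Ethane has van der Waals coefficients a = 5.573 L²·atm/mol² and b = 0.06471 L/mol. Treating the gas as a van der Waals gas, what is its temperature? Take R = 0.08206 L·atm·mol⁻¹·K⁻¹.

T = (P + a n²/V²)(V − nb)/(nR)
P + a n²/V² = 26.4 + (5.573)(1.04)²/(2.375)² = 27.469 atm
V − nb = 2.375 − (1.04)(0.06471) = 2.3077 L
T = (27.469)(2.3077)/((1.04)(0.08206)) = 742.8 K

T ≈ 742.8 K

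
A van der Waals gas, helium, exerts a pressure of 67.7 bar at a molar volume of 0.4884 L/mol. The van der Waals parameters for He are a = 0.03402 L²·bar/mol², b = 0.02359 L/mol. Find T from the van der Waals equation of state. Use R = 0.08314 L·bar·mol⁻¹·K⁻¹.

T ≈ 379.3 K

T = (P + a/V_m²)(V_m − b)/R
P + a/V_m² = 67.7 + 0.03402/(0.4884)² = 67.843 bar
V_m − b = 0.4884 − 0.02359 = 0.46481 L/mol
T = (67.843)(0.46481)/0.08314 = 379.3 K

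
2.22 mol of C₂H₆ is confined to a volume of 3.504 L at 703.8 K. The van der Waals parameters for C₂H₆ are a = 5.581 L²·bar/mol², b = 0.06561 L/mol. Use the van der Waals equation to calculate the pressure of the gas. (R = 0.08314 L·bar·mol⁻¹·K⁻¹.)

P = nRT/(V − nb) − a n²/V²
nRT/(V − nb) = (2.22)(0.08314)(703.8)/(3.504 − 2.22×0.06561) = 129.90/3.3583 = 38.680 bar
a n²/V² = (5.581)(2.22)²/(3.504)² = 2.2402 bar
P = 38.680 − 2.2402 = 36.44 bar

P ≈ 36.44 bar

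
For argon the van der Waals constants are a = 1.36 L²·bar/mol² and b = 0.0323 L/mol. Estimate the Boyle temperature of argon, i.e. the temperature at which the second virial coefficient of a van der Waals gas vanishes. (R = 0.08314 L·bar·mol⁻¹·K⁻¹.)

For a van der Waals gas the second virial coefficient B₂ = b − a/(RT) vanishes at T_B = a/(Rb).
T_B = 1.36/(0.08314×0.0323) = 1.36/0.0026854 = 506.4 K

T_B ≈ 506.4 K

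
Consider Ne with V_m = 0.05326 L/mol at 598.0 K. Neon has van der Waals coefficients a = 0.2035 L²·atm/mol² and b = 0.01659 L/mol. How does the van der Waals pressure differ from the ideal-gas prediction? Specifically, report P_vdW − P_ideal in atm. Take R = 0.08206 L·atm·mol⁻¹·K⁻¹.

ΔP ≈ 345.1 atm

Ideal: P_ideal = RT/V_m = (0.08206)(598.0)/0.05326 = 921.365 atm
vdW: P = RT/(V_m − b) − a/V_m² = 49.0719/0.0366700 − 0.2035/0.00283663 = 1338.20 − 71.7401 = 1266.46 atm
ΔP = 1266.46 − 921.365 = 345.1 atm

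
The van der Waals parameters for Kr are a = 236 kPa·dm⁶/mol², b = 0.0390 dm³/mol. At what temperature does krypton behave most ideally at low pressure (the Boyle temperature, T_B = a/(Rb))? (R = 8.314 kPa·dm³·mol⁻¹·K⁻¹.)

For a van der Waals gas the second virial coefficient B₂ = b − a/(RT) vanishes at T_B = a/(Rb).
T_B = 236/(8.314×0.0390) = 236/0.32425 = 727.8 K

T_B ≈ 727.8 K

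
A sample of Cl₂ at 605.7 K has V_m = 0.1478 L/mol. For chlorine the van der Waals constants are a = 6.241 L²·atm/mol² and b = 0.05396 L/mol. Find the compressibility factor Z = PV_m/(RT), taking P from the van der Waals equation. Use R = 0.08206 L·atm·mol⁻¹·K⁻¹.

Z ≈ 0.7255

P = RT/(V_m − b) − a/V_m² = (0.08206)(605.7)/(0.1478 − 0.05396) − 6.241/(0.1478)²
  = 49.704/0.093840 − 285.70 = 529.67 − 285.70 = 243.97 atm
Z = PV_m/(RT) = (243.97)(0.1478)/((0.08206)(605.7)) = 36.059/49.704 = 0.7255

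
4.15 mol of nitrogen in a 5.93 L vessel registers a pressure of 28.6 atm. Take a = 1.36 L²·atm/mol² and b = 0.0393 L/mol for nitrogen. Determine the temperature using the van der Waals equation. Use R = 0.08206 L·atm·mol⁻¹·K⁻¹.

T = (P + a n²/V²)(V − nb)/(nR)
P + a n²/V² = 28.6 + (1.36)(4.15)²/(5.93)² = 29.266 atm
V − nb = 5.93 − (4.15)(0.0393) = 5.7669 L
T = (29.266)(5.7669)/((4.15)(0.08206)) = 495.6 K

T ≈ 495.6 K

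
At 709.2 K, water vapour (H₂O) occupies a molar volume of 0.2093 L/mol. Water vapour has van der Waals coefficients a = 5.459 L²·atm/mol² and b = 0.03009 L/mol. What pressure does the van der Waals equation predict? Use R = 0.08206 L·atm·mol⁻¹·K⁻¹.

P = RT/(V_m − b) − a/V_m²
RT/(V_m − b) = (0.08206)(709.2)/(0.2093 − 0.03009) = 58.197/0.17921 = 324.74 atm
a/V_m² = 5.459/(0.2093)² = 124.62 atm
P = 324.74 − 124.62 = 200.1 atm

P ≈ 200.1 atm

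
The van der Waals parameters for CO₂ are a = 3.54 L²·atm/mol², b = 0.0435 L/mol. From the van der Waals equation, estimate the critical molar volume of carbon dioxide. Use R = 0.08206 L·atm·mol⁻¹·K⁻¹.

V_m,c ≈ 0.1305 L/mol

For a van der Waals gas, V_m,c = 3b.
V_m,c = 3×0.0435 = 0.1305 L/mol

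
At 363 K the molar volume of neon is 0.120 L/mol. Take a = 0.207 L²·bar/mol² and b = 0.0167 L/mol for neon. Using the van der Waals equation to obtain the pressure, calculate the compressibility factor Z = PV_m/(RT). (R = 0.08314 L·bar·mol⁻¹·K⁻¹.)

Z ≈ 1.105

P = RT/(V_m − b) − a/V_m² = (0.08314)(363)/(0.120 − 0.0167) − 0.207/(0.120)²
  = 30.180/0.10330 − 14.375 = 292.16 − 14.375 = 277.79 bar
Z = PV_m/(RT) = (277.79)(0.120)/((0.08314)(363)) = 33.335/30.180 = 1.105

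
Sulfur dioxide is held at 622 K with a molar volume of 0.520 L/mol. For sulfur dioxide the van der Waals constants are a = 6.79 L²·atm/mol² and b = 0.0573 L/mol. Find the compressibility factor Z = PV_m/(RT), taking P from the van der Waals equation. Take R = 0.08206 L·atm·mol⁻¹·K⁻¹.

Z ≈ 0.8680

P = RT/(V_m − b) − a/V_m² = (0.08206)(622)/(0.520 − 0.0573) − 6.79/(0.520)²
  = 51.041/0.46270 − 25.111 = 110.31 − 25.111 = 85.20 atm
Z = PV_m/(RT) = (85.20)(0.520)/((0.08206)(622)) = 44.304/51.041 = 0.8680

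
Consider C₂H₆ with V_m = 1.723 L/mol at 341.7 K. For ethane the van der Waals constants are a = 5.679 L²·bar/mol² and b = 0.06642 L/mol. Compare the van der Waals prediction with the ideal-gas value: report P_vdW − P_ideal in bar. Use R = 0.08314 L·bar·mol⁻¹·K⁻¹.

Ideal: P_ideal = RT/V_m = (0.08314)(341.7)/1.723 = 16.4881 bar
vdW: P = RT/(V_m − b) − a/V_m² = 28.4089/1.65658 − 5.679/2.96873 = 17.1491 − 1.91294 = 15.2362 bar
ΔP = 15.2362 − 16.4881 = -1.252 bar

ΔP ≈ -1.252 bar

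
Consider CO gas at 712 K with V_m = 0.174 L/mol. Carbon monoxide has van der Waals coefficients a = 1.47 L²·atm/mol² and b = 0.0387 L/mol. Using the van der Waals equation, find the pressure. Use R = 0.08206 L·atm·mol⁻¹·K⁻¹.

P ≈ 383.3 atm

P = RT/(V_m − b) − a/V_m²
RT/(V_m − b) = (0.08206)(712)/(0.174 − 0.0387) = 58.427/0.13530 = 431.83 atm
a/V_m² = 1.47/(0.174)² = 48.553 atm
P = 431.83 − 48.553 = 383.3 atm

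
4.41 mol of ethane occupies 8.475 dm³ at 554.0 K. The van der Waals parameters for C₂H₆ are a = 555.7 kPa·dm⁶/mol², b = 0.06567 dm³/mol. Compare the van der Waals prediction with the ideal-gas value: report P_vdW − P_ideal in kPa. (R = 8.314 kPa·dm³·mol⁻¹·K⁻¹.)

Ideal: P_ideal = nRT/V = (4.41)(8.314)(554.0)/8.475 = 2396.73 kPa
vdW: P = nRT/(V − nb) − a n²/V² = 20312.3/8.18540 − 10807.3/71.8256 = 2481.53 − 150.466 = 2331.06 kPa
ΔP = 2331.06 − 2396.73 = -65.7 kPa

ΔP ≈ -65.7 kPa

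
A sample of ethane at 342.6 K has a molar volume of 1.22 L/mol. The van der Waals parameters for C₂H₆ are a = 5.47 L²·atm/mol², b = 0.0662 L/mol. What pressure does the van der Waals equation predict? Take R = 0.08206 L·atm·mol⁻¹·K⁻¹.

P ≈ 20.69 atm

P = RT/(V_m − b) − a/V_m²
RT/(V_m − b) = (0.08206)(342.6)/(1.22 − 0.0662) = 28.114/1.1538 = 24.366 atm
a/V_m² = 5.47/(1.22)² = 3.6751 atm
P = 24.366 − 3.6751 = 20.69 atm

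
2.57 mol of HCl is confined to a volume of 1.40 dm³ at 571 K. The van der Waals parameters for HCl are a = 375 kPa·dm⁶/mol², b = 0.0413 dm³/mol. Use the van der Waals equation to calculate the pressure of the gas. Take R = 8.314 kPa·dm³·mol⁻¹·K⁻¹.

P ≈ 8166 kPa

P = nRT/(V − nb) − a n²/V²
nRT/(V − nb) = (2.57)(8.314)(571)/(1.40 − 2.57×0.0413) = 12201/1.2939 = 9429.6 kPa
a n²/V² = (375)(2.57)²/(1.40)² = 1263.7 kPa
P = 9429.6 − 1263.7 = 8166 kPa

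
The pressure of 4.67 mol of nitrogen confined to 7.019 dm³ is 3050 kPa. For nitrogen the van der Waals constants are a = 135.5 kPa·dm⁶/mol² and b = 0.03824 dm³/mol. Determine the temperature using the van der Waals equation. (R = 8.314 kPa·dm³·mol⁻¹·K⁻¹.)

T ≈ 547.9 K

T = (P + a n²/V²)(V − nb)/(nR)
P + a n²/V² = 3050 + (135.5)(4.67)²/(7.019)² = 3110.0 kPa
V − nb = 7.019 − (4.67)(0.03824) = 6.8404 dm³
T = (3110.0)(6.8404)/((4.67)(8.314)) = 547.9 K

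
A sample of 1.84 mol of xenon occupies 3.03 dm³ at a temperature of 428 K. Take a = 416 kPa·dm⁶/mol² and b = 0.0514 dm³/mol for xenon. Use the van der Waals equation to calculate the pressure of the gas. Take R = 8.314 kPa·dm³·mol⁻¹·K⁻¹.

P = nRT/(V − nb) − a n²/V²
nRT/(V − nb) = (1.84)(8.314)(428)/(3.03 − 1.84×0.0514) = 6547.4/2.9354 = 2230.5 kPa
a n²/V² = (416)(1.84)²/(3.03)² = 153.41 kPa
P = 2230.5 − 153.41 = 2077 kPa

P ≈ 2077 kPa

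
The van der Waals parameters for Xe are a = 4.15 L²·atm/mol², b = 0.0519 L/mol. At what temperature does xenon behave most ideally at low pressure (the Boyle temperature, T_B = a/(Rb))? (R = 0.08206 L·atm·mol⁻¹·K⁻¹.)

For a van der Waals gas the second virial coefficient B₂ = b − a/(RT) vanishes at T_B = a/(Rb).
T_B = 4.15/(0.08206×0.0519) = 4.15/0.0042589 = 974.4 K

T_B ≈ 974.4 K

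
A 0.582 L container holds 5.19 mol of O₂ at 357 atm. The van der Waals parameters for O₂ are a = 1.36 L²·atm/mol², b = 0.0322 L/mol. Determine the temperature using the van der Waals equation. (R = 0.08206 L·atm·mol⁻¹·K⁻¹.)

T = (P + a n²/V²)(V − nb)/(nR)
P + a n²/V² = 357 + (1.36)(5.19)²/(0.582)² = 465.15 atm
V − nb = 0.582 − (5.19)(0.0322) = 0.41488 L
T = (465.15)(0.41488)/((5.19)(0.08206)) = 453.1 K

T ≈ 453.1 K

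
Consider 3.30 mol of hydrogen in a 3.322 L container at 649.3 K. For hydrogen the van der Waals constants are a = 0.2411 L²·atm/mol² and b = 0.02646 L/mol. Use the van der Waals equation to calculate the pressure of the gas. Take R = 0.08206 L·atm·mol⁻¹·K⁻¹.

P = nRT/(V − nb) − a n²/V²
nRT/(V − nb) = (3.30)(0.08206)(649.3)/(3.322 − 3.30×0.02646) = 175.83/3.2347 = 54.357 atm
a n²/V² = (0.2411)(3.30)²/(3.322)² = 0.23792 atm
P = 54.357 − 0.23792 = 54.12 atm

P ≈ 54.12 atm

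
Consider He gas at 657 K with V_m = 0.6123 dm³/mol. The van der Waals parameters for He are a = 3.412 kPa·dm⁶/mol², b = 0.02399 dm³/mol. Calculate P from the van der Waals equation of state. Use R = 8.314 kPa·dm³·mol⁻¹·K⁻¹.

P = RT/(V_m − b) − a/V_m²
RT/(V_m − b) = (8.314)(657)/(0.6123 − 0.02399) = 5462.3/0.58831 = 9284.7 kPa
a/V_m² = 3.412/(0.6123)² = 9.1008 kPa
P = 9284.7 − 9.1008 = 9276 kPa

P ≈ 9276 kPa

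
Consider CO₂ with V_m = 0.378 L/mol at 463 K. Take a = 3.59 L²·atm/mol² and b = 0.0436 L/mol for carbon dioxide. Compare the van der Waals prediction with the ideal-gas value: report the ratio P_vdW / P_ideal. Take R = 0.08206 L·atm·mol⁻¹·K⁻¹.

Ideal: P_ideal = RT/V_m = (0.08206)(463)/0.378 = 100.513 atm
vdW: P = RT/(V_m − b) − a/V_m² = 37.9938/0.334400 − 3.59/0.142884 = 113.618 − 25.1253 = 88.493 atm
Ratio = 88.493/100.513 = 0.8804

P_vdW / P_ideal ≈ 0.8804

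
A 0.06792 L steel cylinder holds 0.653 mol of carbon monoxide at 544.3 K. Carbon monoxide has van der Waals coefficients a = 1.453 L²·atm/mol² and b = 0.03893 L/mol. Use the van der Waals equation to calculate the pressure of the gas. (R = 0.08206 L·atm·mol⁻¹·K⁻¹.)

P = nRT/(V − nb) − a n²/V²
nRT/(V − nb) = (0.653)(0.08206)(544.3)/(0.06792 − 0.653×0.03893) = 29.166/0.042499 = 686.27 atm
a n²/V² = (1.453)(0.653)²/(0.06792)² = 134.31 atm
P = 686.27 − 134.31 = 552.0 atm

P ≈ 552.0 atm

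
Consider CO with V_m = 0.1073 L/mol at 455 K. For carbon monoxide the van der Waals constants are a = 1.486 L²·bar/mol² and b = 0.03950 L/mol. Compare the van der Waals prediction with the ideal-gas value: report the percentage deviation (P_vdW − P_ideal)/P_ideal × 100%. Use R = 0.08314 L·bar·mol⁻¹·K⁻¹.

21.65 %

Ideal: P_ideal = RT/V_m = (0.08314)(455)/0.1073 = 352.551 bar
vdW: P = RT/(V_m − b) − a/V_m² = 37.8287/0.0678000 − 1.486/0.0115133 = 557.945 − 129.068 = 428.877 bar
% deviation = (428.877 − 352.551)/352.551 × 100% = 21.65%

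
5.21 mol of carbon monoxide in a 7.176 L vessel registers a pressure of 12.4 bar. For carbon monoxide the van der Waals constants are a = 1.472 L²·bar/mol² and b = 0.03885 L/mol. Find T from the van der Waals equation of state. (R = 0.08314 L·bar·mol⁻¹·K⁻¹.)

T = (P + a n²/V²)(V − nb)/(nR)
P + a n²/V² = 12.4 + (1.472)(5.21)²/(7.176)² = 13.176 bar
V − nb = 7.176 − (5.21)(0.03885) = 6.9736 L
T = (13.176)(6.9736)/((5.21)(0.08314)) = 212.1 K

T ≈ 212.1 K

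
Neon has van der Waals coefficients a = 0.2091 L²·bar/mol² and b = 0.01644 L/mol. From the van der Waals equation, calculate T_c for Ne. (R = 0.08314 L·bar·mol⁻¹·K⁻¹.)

T_c ≈ 45.33 K

For a van der Waals gas, T_c = 8a/(27Rb).
T_c = 8×0.2091/(27×0.08314×0.01644) = 1.6728/0.036904 = 45.33 K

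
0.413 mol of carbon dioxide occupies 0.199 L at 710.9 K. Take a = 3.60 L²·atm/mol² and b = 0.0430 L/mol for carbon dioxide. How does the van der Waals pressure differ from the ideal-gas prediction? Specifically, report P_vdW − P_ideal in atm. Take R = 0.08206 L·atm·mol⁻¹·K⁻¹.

Ideal: P_ideal = nRT/V = (0.413)(0.08206)(710.9)/0.199 = 121.070 atm
vdW: P = nRT/(V − nb) − a n²/V² = 24.0930/0.181241 − 0.614048/0.0396010 = 132.933 − 15.5059 = 117.427 atm
ΔP = 117.427 − 121.070 = -3.64 atm

ΔP ≈ -3.64 atm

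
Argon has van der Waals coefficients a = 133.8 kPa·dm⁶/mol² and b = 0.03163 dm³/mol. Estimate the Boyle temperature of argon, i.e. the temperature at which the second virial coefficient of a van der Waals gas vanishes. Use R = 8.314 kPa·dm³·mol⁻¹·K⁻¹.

T_B ≈ 508.8 K

For a van der Waals gas the second virial coefficient B₂ = b − a/(RT) vanishes at T_B = a/(Rb).
T_B = 133.8/(8.314×0.03163) = 133.8/0.26297 = 508.8 K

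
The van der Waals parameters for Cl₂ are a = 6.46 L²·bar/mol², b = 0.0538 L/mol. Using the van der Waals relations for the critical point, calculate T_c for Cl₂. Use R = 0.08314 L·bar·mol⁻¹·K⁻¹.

For a van der Waals gas, T_c = 8a/(27Rb).
T_c = 8×6.46/(27×0.08314×0.0538) = 51.680/0.12077 = 427.9 K

T_c ≈ 427.9 K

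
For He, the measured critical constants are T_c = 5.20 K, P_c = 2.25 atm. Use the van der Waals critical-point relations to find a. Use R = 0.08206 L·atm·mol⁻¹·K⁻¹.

a ≈ 0.03414 L²·atm/mol²

From T_c = 8a/(27Rb) and P_c = a/(27b²): a = 27 R² T_c²/(64 P_c).
a = 27×(0.08206)²×(5.20)²/(64×2.25) = 4.9162/144.00 = 0.03414 L²·atm/mol²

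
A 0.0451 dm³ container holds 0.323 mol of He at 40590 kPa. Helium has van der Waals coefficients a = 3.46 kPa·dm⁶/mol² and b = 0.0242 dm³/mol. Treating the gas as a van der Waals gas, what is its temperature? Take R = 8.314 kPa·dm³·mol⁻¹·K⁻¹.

T = (P + a n²/V²)(V − nb)/(nR)
P + a n²/V² = 40590 + (3.46)(0.323)²/(0.0451)² = 40767 kPa
V − nb = 0.0451 − (0.323)(0.0242) = 0.037283 dm³
T = (40767)(0.037283)/((0.323)(8.314)) = 566.0 K

T ≈ 566.0 K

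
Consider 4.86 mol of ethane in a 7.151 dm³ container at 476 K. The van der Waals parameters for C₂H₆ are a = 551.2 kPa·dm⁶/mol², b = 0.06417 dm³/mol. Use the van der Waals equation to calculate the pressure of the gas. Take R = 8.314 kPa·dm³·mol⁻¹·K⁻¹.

P ≈ 2558 kPa

P = nRT/(V − nb) − a n²/V²
nRT/(V − nb) = (4.86)(8.314)(476)/(7.151 − 4.86×0.06417) = 19233/6.8391 = 2812.2 kPa
a n²/V² = (551.2)(4.86)²/(7.151)² = 254.59 kPa
P = 2812.2 − 254.59 = 2558 kPa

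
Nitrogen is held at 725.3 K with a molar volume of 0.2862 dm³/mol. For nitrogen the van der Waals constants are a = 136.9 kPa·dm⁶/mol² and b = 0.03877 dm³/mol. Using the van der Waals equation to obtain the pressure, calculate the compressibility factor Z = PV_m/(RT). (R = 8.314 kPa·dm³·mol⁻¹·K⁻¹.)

P = RT/(V_m − b) − a/V_m² = (8.314)(725.3)/(0.2862 − 0.03877) − 136.9/(0.2862)²
  = 6030.1/0.24743 − 1671.3 = 24371 − 1671.3 = 22700 kPa
Z = PV_m/(RT) = (22700)(0.2862)/((8.314)(725.3)) = 6496.7/6030.1 = 1.077

Z ≈ 1.077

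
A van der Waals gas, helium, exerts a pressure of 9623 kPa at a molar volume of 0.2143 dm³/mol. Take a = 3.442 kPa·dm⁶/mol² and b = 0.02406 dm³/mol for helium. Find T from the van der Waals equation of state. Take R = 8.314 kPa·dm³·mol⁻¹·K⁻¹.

T = (P + a/V_m²)(V_m − b)/R
P + a/V_m² = 9623 + 3.442/(0.2143)² = 9697.9 kPa
V_m − b = 0.2143 − 0.02406 = 0.19024 dm³/mol
T = (9697.9)(0.19024)/8.314 = 221.9 K

T ≈ 221.9 K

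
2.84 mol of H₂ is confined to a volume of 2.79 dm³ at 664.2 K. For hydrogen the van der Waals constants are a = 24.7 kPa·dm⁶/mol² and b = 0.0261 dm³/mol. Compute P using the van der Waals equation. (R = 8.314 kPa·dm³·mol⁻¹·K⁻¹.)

P ≈ 5749 kPa

P = nRT/(V − nb) − a n²/V²
nRT/(V − nb) = (2.84)(8.314)(664.2)/(2.79 − 2.84×0.0261) = 15683/2.7159 = 5774.5 kPa
a n²/V² = (24.7)(2.84)²/(2.79)² = 25.593 kPa
P = 5774.5 − 25.593 = 5749 kPa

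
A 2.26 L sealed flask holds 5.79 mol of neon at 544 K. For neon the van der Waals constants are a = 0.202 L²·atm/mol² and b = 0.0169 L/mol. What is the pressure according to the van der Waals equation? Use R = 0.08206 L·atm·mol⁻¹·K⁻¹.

P = nRT/(V − nb) − a n²/V²
nRT/(V − nb) = (5.79)(0.08206)(544)/(2.26 − 5.79×0.0169) = 258.47/2.1621 = 119.55 atm
a n²/V² = (0.202)(5.79)²/(2.26)² = 1.3258 atm
P = 119.55 − 1.3258 = 118.2 atm

P ≈ 118.2 atm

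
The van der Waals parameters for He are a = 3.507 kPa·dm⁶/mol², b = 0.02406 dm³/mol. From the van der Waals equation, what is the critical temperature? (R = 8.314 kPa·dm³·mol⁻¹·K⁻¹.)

For a van der Waals gas, T_c = 8a/(27Rb).
T_c = 8×3.507/(27×8.314×0.02406) = 28.056/5.4009 = 5.195 K

T_c ≈ 5.195 K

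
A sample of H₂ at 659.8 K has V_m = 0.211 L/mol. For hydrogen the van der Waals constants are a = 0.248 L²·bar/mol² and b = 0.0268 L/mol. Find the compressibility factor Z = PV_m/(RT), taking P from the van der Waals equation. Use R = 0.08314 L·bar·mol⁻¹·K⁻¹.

P = RT/(V_m − b) − a/V_m² = (0.08314)(659.8)/(0.211 − 0.0268) − 0.248/(0.211)²
  = 54.856/0.18420 − 5.5704 = 297.81 − 5.5704 = 292.24 bar
Z = PV_m/(RT) = (292.24)(0.211)/((0.08314)(659.8)) = 61.663/54.856 = 1.124

Z ≈ 1.124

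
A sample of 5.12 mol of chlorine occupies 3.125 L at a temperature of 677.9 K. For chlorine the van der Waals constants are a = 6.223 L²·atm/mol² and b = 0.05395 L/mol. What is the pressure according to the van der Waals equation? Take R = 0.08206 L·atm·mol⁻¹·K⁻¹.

P = nRT/(V − nb) − a n²/V²
nRT/(V − nb) = (5.12)(0.08206)(677.9)/(3.125 − 5.12×0.05395) = 284.82/2.8488 = 99.979 atm
a n²/V² = (6.223)(5.12)²/(3.125)² = 16.705 atm
P = 99.979 − 16.705 = 83.27 atm

P ≈ 83.27 atm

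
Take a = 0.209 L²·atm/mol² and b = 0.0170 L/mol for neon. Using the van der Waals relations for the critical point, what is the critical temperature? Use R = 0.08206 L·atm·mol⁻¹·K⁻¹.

For a van der Waals gas, T_c = 8a/(27Rb).
T_c = 8×0.209/(27×0.08206×0.0170) = 1.6720/0.037666 = 44.39 K

T_c ≈ 44.39 K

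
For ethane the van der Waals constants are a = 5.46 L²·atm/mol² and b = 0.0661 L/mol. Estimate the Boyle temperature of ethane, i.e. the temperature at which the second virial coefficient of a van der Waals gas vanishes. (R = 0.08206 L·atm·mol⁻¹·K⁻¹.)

T_B ≈ 1007 K

For a van der Waals gas the second virial coefficient B₂ = b − a/(RT) vanishes at T_B = a/(Rb).
T_B = 5.46/(0.08206×0.0661) = 5.46/0.0054242 = 1007 K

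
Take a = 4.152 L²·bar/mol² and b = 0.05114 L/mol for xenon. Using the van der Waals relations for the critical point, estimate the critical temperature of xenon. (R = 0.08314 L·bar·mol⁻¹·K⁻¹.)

For a van der Waals gas, T_c = 8a/(27Rb).
T_c = 8×4.152/(27×0.08314×0.05114) = 33.216/0.11480 = 289.3 K

T_c ≈ 289.3 K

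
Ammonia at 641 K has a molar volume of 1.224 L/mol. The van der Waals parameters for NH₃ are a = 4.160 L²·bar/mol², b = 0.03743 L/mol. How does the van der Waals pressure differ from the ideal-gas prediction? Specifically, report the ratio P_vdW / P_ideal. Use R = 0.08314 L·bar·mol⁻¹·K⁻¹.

Ideal: P_ideal = RT/V_m = (0.08314)(641)/1.224 = 43.5398 bar
vdW: P = RT/(V_m − b) − a/V_m² = 53.2927/1.18657 − 4.160/1.49818 = 44.9132 − 2.77670 = 42.1365 bar
Ratio = 42.1365/43.5398 = 0.9678

P_vdW / P_ideal ≈ 0.9678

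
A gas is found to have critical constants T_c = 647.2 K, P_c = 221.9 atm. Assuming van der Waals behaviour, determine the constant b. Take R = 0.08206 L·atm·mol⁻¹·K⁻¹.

From T_c = 8a/(27Rb) and P_c = a/(27b²): b = R T_c/(8 P_c).
b = (0.08206)(647.2)/(8×221.9) = 53.109/1775.2 = 0.02992 L/mol

b ≈ 0.02992 L/mol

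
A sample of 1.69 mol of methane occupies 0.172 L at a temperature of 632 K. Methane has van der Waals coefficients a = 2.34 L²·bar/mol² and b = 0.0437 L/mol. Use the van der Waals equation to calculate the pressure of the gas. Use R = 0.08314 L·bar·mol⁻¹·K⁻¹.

P = nRT/(V − nb) − a n²/V²
nRT/(V − nb) = (1.69)(0.08314)(632)/(0.172 − 1.69×0.0437) = 88.800/0.098147 = 904.77 bar
a n²/V² = (2.34)(1.69)²/(0.172)² = 225.91 bar
P = 904.77 − 225.91 = 678.9 bar

P ≈ 678.9 bar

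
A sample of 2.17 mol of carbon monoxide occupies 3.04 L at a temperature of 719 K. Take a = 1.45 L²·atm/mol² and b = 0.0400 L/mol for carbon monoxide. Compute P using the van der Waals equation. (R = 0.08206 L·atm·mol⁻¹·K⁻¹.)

P = nRT/(V − nb) − a n²/V²
nRT/(V − nb) = (2.17)(0.08206)(719)/(3.04 − 2.17×0.0400) = 128.03/2.9532 = 43.353 atm
a n²/V² = (1.45)(2.17)²/(3.04)² = 0.73882 atm
P = 43.353 − 0.73882 = 42.61 atm

P ≈ 42.61 atm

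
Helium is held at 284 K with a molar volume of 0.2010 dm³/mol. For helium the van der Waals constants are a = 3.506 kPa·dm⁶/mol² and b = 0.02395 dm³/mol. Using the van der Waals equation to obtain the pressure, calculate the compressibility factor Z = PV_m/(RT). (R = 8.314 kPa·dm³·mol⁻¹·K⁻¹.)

Z ≈ 1.128

P = RT/(V_m − b) − a/V_m² = (8.314)(284)/(0.2010 − 0.02395) − 3.506/(0.2010)²
  = 2361.2/0.17705 − 86.780 = 13336 − 86.780 = 13249 kPa
Z = PV_m/(RT) = (13249)(0.2010)/((8.314)(284)) = 2663.0/2361.2 = 1.128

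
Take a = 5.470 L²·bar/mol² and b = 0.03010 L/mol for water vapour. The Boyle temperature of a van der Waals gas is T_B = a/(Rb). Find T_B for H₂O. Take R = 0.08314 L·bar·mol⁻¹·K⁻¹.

For a van der Waals gas the second virial coefficient B₂ = b − a/(RT) vanishes at T_B = a/(Rb).
T_B = 5.470/(0.08314×0.03010) = 5.470/0.0025025 = 2186 K

T_B ≈ 2186 K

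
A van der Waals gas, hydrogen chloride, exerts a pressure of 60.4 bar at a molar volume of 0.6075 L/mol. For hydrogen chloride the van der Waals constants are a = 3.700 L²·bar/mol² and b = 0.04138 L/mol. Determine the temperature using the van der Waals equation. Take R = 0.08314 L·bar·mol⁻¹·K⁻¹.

T ≈ 479.5 K

T = (P + a/V_m²)(V_m − b)/R
P + a/V_m² = 60.4 + 3.700/(0.6075)² = 70.426 bar
V_m − b = 0.6075 − 0.04138 = 0.56612 L/mol
T = (70.426)(0.56612)/0.08314 = 479.5 K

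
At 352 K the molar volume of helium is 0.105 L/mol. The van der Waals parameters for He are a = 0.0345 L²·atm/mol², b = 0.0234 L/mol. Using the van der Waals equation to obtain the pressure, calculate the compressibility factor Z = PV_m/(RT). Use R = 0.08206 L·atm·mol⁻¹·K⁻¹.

Z ≈ 1.275

P = RT/(V_m − b) − a/V_m² = (0.08206)(352)/(0.105 − 0.0234) − 0.0345/(0.105)²
  = 28.885/0.081600 − 3.1293 = 353.98 − 3.1293 = 350.85 atm
Z = PV_m/(RT) = (350.85)(0.105)/((0.08206)(352)) = 36.839/28.885 = 1.275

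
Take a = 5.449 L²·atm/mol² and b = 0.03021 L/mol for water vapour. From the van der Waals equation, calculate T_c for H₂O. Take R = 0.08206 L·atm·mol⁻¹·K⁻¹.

For a van der Waals gas, T_c = 8a/(27Rb).
T_c = 8×5.449/(27×0.08206×0.03021) = 43.592/0.066934 = 651.3 K

T_c ≈ 651.3 K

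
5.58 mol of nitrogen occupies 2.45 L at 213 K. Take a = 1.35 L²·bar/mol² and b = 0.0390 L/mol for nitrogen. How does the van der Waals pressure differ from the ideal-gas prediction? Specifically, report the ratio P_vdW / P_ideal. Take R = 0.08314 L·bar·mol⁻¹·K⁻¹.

P_vdW / P_ideal ≈ 0.9239

Ideal: P_ideal = nRT/V = (5.58)(0.08314)(213)/2.45 = 40.3327 bar
vdW: P = nRT/(V − nb) − a n²/V² = 98.8152/2.23238 − 42.0341/6.00250 = 44.2645 − 7.00277 = 37.2617 bar
Ratio = 37.2617/40.3327 = 0.9239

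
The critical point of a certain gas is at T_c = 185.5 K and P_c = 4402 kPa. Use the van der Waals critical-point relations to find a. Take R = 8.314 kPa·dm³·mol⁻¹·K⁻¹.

a ≈ 228.0 kPa·dm⁶/mol²

From T_c = 8a/(27Rb) and P_c = a/(27b²): a = 27 R² T_c²/(64 P_c).
a = 27×(8.314)²×(185.5)²/(64×4402) = 64220197/281728 = 228.0 kPa·dm⁶/mol²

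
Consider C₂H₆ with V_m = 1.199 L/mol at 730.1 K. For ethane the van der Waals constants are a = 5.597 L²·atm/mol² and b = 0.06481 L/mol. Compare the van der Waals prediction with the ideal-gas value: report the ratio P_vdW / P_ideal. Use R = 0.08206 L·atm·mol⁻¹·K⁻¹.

Ideal: P_ideal = RT/V_m = (0.08206)(730.1)/1.199 = 49.9683 atm
vdW: P = RT/(V_m − b) − a/V_m² = 59.9120/1.13419 − 5.597/1.43760 = 52.8236 − 3.89329 = 48.9303 atm
Ratio = 48.9303/49.9683 = 0.9792

P_vdW / P_ideal ≈ 0.9792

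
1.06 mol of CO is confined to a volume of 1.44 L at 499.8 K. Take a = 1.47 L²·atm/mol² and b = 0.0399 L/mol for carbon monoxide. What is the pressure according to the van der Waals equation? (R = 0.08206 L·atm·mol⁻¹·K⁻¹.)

P ≈ 30.31 atm

P = nRT/(V − nb) − a n²/V²
nRT/(V − nb) = (1.06)(0.08206)(499.8)/(1.44 − 1.06×0.0399) = 43.474/1.3977 = 31.104 atm
a n²/V² = (1.47)(1.06)²/(1.44)² = 0.79653 atm
P = 31.104 − 0.79653 = 30.31 atm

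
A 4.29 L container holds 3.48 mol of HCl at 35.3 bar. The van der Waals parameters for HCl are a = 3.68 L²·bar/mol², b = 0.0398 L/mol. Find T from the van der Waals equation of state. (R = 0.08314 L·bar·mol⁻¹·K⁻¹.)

T ≈ 541.3 K

T = (P + a n²/V²)(V − nb)/(nR)
P + a n²/V² = 35.3 + (3.68)(3.48)²/(4.29)² = 37.722 bar
V − nb = 4.29 − (3.48)(0.0398) = 4.1515 L
T = (37.722)(4.1515)/((3.48)(0.08314)) = 541.3 K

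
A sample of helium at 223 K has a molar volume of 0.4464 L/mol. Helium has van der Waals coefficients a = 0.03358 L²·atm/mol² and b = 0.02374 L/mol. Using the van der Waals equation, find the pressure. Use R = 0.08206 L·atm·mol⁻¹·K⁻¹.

P = RT/(V_m − b) − a/V_m²
RT/(V_m − b) = (0.08206)(223)/(0.4464 − 0.02374) = 18.299/0.42266 = 43.295 atm
a/V_m² = 0.03358/(0.4464)² = 0.16851 atm
P = 43.295 − 0.16851 = 43.13 atm

P ≈ 43.13 atm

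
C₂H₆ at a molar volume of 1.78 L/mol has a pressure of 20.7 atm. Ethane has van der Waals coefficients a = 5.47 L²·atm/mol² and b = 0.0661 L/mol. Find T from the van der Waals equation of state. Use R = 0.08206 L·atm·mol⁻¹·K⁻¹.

T ≈ 468.4 K

T = (P + a/V_m²)(V_m − b)/R
P + a/V_m² = 20.7 + 5.47/(1.78)² = 22.426 atm
V_m − b = 1.78 − 0.0661 = 1.7139 L/mol
T = (22.426)(1.7139)/0.08206 = 468.4 K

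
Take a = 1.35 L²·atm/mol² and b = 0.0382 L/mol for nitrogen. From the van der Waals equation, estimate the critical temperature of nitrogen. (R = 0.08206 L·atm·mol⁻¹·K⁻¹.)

For a van der Waals gas, T_c = 8a/(27Rb).
T_c = 8×1.35/(27×0.08206×0.0382) = 10.800/0.084637 = 127.6 K

T_c ≈ 127.6 K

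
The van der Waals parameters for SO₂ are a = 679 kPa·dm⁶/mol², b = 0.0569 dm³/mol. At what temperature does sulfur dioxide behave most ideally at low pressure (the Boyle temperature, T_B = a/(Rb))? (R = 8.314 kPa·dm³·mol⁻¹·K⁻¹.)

For a van der Waals gas the second virial coefficient B₂ = b − a/(RT) vanishes at T_B = a/(Rb).
T_B = 679/(8.314×0.0569) = 679/0.47307 = 1435 K

T_B ≈ 1435 K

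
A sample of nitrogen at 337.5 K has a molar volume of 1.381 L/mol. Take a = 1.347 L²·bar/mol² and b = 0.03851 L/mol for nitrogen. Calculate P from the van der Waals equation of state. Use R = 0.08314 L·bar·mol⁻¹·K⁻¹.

P = RT/(V_m − b) − a/V_m²
RT/(V_m − b) = (0.08314)(337.5)/(1.381 − 0.03851) = 28.060/1.3425 = 20.901 bar
a/V_m² = 1.347/(1.381)² = 0.70629 bar
P = 20.901 − 0.70629 = 20.19 bar

P ≈ 20.19 bar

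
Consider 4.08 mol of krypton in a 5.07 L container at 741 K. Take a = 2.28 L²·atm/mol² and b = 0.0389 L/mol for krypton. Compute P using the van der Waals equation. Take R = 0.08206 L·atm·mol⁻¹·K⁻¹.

P = nRT/(V − nb) − a n²/V²
nRT/(V − nb) = (4.08)(0.08206)(741)/(5.07 − 4.08×0.0389) = 248.09/4.9113 = 50.514 atm
a n²/V² = (2.28)(4.08)²/(5.07)² = 1.4765 atm
P = 50.514 − 1.4765 = 49.04 atm

P ≈ 49.04 atm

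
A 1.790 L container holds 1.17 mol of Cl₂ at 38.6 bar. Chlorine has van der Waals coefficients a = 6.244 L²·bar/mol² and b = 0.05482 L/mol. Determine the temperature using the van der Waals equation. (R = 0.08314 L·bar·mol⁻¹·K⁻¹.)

T = (P + a n²/V²)(V − nb)/(nR)
P + a n²/V² = 38.6 + (6.244)(1.17)²/(1.790)² = 41.268 bar
V − nb = 1.790 − (1.17)(0.05482) = 1.7259 L
T = (41.268)(1.7259)/((1.17)(0.08314)) = 732.2 K

T ≈ 732.2 K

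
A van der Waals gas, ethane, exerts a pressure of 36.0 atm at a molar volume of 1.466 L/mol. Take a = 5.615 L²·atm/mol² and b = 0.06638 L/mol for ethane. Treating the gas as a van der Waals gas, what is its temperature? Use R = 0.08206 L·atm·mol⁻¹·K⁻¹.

T ≈ 658.6 K

T = (P + a/V_m²)(V_m − b)/R
P + a/V_m² = 36.0 + 5.615/(1.466)² = 38.613 atm
V_m − b = 1.466 − 0.06638 = 1.3996 L/mol
T = (38.613)(1.3996)/0.08206 = 658.6 K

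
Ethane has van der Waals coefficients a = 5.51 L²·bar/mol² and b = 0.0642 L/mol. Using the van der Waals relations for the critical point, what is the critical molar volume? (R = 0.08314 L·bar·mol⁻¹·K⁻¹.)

For a van der Waals gas, V_m,c = 3b.
V_m,c = 3×0.0642 = 0.1926 L/mol

V_m,c ≈ 0.1926 L/mol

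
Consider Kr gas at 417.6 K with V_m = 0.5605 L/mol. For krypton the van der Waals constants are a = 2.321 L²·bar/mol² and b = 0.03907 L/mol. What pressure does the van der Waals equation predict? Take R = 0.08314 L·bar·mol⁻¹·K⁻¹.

P = RT/(V_m − b) − a/V_m²
RT/(V_m − b) = (0.08314)(417.6)/(0.5605 − 0.03907) = 34.719/0.52143 = 66.584 bar
a/V_m² = 2.321/(0.5605)² = 7.3879 bar
P = 66.584 − 7.3879 = 59.20 bar

P ≈ 59.20 bar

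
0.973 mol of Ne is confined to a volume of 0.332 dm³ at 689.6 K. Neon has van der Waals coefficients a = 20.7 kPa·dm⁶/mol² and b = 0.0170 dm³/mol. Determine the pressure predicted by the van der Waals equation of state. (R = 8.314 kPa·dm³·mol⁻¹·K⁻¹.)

P = nRT/(V − nb) − a n²/V²
nRT/(V − nb) = (0.973)(8.314)(689.6)/(0.332 − 0.973×0.0170) = 5578.5/0.31546 = 17684 kPa
a n²/V² = (20.7)(0.973)²/(0.332)² = 177.80 kPa
P = 17684 − 177.80 = 17506 kPa

P ≈ 17506 kPa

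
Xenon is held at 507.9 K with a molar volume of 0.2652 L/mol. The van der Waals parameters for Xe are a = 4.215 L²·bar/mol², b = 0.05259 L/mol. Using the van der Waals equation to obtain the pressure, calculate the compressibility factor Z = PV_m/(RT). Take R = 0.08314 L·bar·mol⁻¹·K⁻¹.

Z ≈ 0.8710

P = RT/(V_m − b) − a/V_m² = (0.08314)(507.9)/(0.2652 − 0.05259) − 4.215/(0.2652)²
  = 42.227/0.21261 − 59.931 = 198.61 − 59.931 = 138.68 bar
Z = PV_m/(RT) = (138.68)(0.2652)/((0.08314)(507.9)) = 36.778/42.227 = 0.8710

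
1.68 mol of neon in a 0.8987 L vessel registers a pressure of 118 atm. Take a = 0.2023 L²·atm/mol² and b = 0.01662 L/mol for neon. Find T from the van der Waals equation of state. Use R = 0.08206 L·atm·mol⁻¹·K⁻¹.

T ≈ 749.8 K

T = (P + a n²/V²)(V − nb)/(nR)
P + a n²/V² = 118 + (0.2023)(1.68)²/(0.8987)² = 118.71 atm
V − nb = 0.8987 − (1.68)(0.01662) = 0.87078 L
T = (118.71)(0.87078)/((1.68)(0.08206)) = 749.8 K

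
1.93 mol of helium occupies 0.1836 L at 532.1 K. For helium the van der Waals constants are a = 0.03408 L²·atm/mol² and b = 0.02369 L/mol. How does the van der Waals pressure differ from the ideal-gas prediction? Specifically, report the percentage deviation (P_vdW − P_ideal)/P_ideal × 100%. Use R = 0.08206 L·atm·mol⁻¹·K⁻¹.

Ideal: P_ideal = nRT/V = (1.93)(0.08206)(532.1)/0.1836 = 458.997 atm
vdW: P = nRT/(V − nb) − a n²/V² = 84.2718/0.137878 − 0.126945/0.0337090 = 611.206 − 3.76591 = 607.440 atm
% deviation = (607.440 − 458.997)/458.997 × 100% = 32.34%

32.34 %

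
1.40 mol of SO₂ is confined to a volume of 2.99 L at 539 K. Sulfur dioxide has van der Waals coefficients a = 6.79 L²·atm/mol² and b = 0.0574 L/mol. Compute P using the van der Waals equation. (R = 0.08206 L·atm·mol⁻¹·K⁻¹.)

P = nRT/(V − nb) − a n²/V²
nRT/(V − nb) = (1.40)(0.08206)(539)/(2.99 − 1.40×0.0574) = 61.922/2.9096 = 21.282 atm
a n²/V² = (6.79)(1.40)²/(2.99)² = 1.4886 atm
P = 21.282 − 1.4886 = 19.79 atm

P ≈ 19.79 atm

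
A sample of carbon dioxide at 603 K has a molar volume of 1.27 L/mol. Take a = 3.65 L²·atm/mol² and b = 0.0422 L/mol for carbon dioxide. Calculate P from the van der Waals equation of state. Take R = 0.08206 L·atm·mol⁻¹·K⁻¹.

P = RT/(V_m − b) − a/V_m²
RT/(V_m − b) = (0.08206)(603)/(1.27 − 0.0422) = 49.482/1.2278 = 40.301 atm
a/V_m² = 3.65/(1.27)² = 2.2630 atm
P = 40.301 − 2.2630 = 38.04 atm

P ≈ 38.04 atm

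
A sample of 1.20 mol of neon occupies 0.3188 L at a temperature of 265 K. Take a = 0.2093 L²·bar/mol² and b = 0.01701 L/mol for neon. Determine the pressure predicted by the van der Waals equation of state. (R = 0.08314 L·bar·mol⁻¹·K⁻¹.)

P = nRT/(V − nb) − a n²/V²
nRT/(V − nb) = (1.20)(0.08314)(265)/(0.3188 − 1.20×0.01701) = 26.439/0.29839 = 88.606 bar
a n²/V² = (0.2093)(1.20)²/(0.3188)² = 2.9655 bar
P = 88.606 − 2.9655 = 85.64 bar

P ≈ 85.64 bar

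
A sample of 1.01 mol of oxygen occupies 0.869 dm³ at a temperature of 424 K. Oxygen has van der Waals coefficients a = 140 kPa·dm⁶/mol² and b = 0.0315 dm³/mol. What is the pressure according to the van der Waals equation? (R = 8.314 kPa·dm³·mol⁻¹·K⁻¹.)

P = nRT/(V − nb) − a n²/V²
nRT/(V − nb) = (1.01)(8.314)(424)/(0.869 − 1.01×0.0315) = 3560.4/0.83719 = 4252.8 kPa
a n²/V² = (140)(1.01)²/(0.869)² = 189.12 kPa
P = 4252.8 − 189.12 = 4064 kPa

P ≈ 4064 kPa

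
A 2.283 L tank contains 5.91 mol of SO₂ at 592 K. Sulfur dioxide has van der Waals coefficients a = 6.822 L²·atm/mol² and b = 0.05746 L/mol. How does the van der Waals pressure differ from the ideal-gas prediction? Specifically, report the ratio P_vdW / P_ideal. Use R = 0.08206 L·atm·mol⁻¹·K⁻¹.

P_vdW / P_ideal ≈ 0.8112

Ideal: P_ideal = nRT/V = (5.91)(0.08206)(592)/2.283 = 125.758 atm
vdW: P = nRT/(V − nb) − a n²/V² = 287.105/1.94341 − 238.279/5.21209 = 147.733 − 45.7166 = 102.016 atm
Ratio = 102.016/125.758 = 0.8112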